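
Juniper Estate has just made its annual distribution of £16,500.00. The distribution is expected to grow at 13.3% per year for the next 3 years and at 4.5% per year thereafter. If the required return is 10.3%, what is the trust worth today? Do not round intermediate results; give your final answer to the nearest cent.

£374449.16

D_1 = 18694.50000
D_2 = 21180.86850
D_3 = 23997.92401
Terminal value at year 3: TV = D_3×(1+g_2)/(r−g_2) = 25077.83059/0.058 = 432376.38950
P_0 = D_1/(1+r)^1 + D_2/(1+r)^2 + D_3/(1+r)^3 + TV/(1+r)^3
    = 16948.77607 + 17409.75819 + 17883.27836 + 322207.34281 = 374449.15542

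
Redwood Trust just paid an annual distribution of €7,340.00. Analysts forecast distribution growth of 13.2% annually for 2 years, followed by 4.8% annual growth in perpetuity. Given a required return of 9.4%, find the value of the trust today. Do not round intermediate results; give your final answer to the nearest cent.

D_1 = 8308.88000
D_2 = 9405.65216
Terminal value at year 2: TV = D_2×(1+g_2)/(r−g_2) = 9857.12346/0.046 = 214285.29269
P_0 = D_1/(1+r)^1 + D_2/(1+r)^2 + TV/(1+r)^2
    = 7594.95430 + 7858.76441 + 179043.15436 = 194496.87306

€194496.87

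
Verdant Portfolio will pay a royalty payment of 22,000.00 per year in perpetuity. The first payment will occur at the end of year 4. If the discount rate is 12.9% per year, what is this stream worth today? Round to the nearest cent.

Value at end of year 3: C / r = 22,000.00 / 0.129 = 170,542.6357
Discount to today: PV = 170,542.6357 / (1 + 0.129)^3 = 170,542.6357 / 1.439070 = 118,508.95

118508.95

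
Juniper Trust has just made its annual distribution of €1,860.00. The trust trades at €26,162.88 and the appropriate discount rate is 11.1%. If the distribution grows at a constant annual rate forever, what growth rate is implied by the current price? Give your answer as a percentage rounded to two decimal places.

3.73%

P = D₀(1+g)/(r−g) ⇒ P(r−g) = D₀(1+g) ⇒ g(P+D₀) = P·r − D₀
g = (P·r − D₀)/(P + D₀) = (€26,162.88×0.111 − €1,860.00) / (€26,162.88 + €1,860.00) = 0.037258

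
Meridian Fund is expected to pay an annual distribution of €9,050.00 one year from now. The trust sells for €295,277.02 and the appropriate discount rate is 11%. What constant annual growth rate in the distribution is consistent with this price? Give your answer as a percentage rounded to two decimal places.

7.94%

P = D₁/(r−g) ⇒ g = r − D₁/P = 0.11 − €9,050.00/€295,277.02 = 0.079351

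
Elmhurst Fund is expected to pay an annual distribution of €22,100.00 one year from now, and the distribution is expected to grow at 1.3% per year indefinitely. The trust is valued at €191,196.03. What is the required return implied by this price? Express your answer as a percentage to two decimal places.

P = D₁/(r − g) ⇒ r = D₁/P + g = €22,100.0000/€191,196.03 + 0.013 = 0.115588 + 0.013 = 0.128588

12.86%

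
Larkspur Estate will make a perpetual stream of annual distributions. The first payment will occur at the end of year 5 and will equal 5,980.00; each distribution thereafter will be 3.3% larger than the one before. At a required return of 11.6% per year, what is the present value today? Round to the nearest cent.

46447.92

Value at end of year 4: C₁ / (r − g) = 5,980.00 / (0.116 − 0.033) = 72,048.1928
Discount to today: PV = 72,048.1928 / (1 + 0.116)^4 = 72,048.1928 / 1.551161 = 46,447.92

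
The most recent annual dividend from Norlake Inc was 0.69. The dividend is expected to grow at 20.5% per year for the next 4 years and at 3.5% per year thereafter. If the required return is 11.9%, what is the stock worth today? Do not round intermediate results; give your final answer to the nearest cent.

D_1 = 0.83145
D_2 = 1.00190
D_3 = 1.20729
D_4 = 1.45478
Terminal value at year 4: TV = D_4×(1+g_2)/(r−g_2) = 1.50570/0.084 = 17.92497
P_0 = D_1/(1+r)^1 + D_2/(1+r)^2 + D_3/(1+r)^3 + D_4/(1+r)^4 + TV/(1+r)^4
    = 0.74303 + 0.80013 + 0.86163 + 0.92785 + 11.43242 = 14.76506

14.77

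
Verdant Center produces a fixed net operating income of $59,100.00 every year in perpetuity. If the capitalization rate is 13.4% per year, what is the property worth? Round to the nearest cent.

Level perpetuity: PV = C / r = $59,100.00 / 0.134 = $441,044.78

$441044.78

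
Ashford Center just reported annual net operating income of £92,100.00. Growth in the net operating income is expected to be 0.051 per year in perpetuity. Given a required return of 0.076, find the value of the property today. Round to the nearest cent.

£3871884.00

D₁ = D₀ × (1 + g) = £92,100.00 × 1.051 = £96,797.1000
Growing perpetuity: P = D₁ / (r − g) = £96,797.1000 / (0.076 − 0.051) = £3,871,884.00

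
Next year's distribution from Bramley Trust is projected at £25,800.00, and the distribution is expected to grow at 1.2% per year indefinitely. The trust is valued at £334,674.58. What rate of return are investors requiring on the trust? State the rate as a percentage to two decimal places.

8.91%

P = D₁/(r − g) ⇒ r = D₁/P + g = £25,800.0000/£334,674.58 + 0.012 = 0.077090 + 0.012 = 0.089090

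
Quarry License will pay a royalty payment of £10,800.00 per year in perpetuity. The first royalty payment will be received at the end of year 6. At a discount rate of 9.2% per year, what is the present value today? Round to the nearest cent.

£75600.16

Value at end of year 5: C / r = £10,800.00 / 0.092 = £117,391.3043
Discount to today: PV = £117,391.3043 / (1 + 0.092)^5 = £117,391.3043 / 1.552792 = £75,600.16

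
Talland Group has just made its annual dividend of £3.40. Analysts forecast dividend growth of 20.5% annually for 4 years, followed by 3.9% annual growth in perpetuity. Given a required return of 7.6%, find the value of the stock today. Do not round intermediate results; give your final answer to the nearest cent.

D_1 = 4.09700
D_2 = 4.93689
D_3 = 5.94895
D_4 = 7.16848
Terminal value at year 4: TV = D_4×(1+g_2)/(r−g_2) = 7.44805/0.037 = 201.29868
P_0 = D_1/(1+r)^1 + D_2/(1+r)^2 + D_3/(1+r)^3 + D_4/(1+r)^4 + TV/(1+r)^4
    = 3.80762 + 4.26411 + 4.77533 + 5.34784 + 150.17300 = 168.36789

£168.37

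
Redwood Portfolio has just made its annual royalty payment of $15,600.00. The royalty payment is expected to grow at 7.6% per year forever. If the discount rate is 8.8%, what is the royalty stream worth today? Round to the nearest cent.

$1398800.00

D₁ = D₀ × (1 + g) = $15,600.00 × 1.076 = $16,785.6000
Growing perpetuity: P = D₁ / (r − g) = $16,785.6000 / (0.088 − 0.076) = $1,398,800.00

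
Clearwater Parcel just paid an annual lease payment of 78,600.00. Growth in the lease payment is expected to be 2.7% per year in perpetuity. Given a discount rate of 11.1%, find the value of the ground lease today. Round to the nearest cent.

D₁ = D₀ × (1 + g) = 78,600.00 × 1.027 = 80,722.2000
Growing perpetuity: P = D₁ / (r − g) = 80,722.2000 / (0.111 − 0.027) = 960,978.57

960978.57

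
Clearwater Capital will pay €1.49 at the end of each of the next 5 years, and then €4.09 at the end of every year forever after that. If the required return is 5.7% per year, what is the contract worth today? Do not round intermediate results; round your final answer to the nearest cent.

PV of 5-year annuity: €1.49 × [1 − (1+0.057)^−5] / 0.057 = 6.32798
Perpetuity value at year 5: €4.09 / 0.057 = 71.75439
PV of perpetuity: 71.75439 / (1+0.057)^5 = 54.38430
Total PV = 6.32798 + 54.38430 = 60.71228

€60.71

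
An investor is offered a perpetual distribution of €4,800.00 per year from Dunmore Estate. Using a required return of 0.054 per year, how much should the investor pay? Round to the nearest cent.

Level perpetuity: PV = C / r = €4,800.00 / 0.054 = €88,888.89

€88888.89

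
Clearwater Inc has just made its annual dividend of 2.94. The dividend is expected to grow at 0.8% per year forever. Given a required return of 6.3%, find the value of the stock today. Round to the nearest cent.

53.88

D₁ = D₀ × (1 + g) = 2.94 × 1.008 = 2.9635
Growing perpetuity: P = D₁ / (r − g) = 2.9635 / (0.063 − 0.008) = 53.88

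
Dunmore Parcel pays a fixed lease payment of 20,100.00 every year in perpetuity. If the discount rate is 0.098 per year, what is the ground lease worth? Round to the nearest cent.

Level perpetuity: PV = C / r = 20,100.00 / 0.098 = 205,102.04

205102.04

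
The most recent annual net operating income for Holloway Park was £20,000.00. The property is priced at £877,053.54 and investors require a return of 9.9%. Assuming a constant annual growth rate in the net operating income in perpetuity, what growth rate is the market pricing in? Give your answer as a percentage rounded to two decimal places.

7.45%

P = D₀(1+g)/(r−g) ⇒ P(r−g) = D₀(1+g) ⇒ g(P+D₀) = P·r − D₀
g = (P·r − D₀)/(P + D₀) = (£877,053.54×0.099 − £20,000.00) / (£877,053.54 + £20,000.00) = 0.074498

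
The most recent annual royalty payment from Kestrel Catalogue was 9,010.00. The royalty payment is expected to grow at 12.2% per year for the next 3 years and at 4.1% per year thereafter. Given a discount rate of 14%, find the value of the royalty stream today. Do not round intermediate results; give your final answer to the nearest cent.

D_1 = 10109.22000
D_2 = 11342.54484
D_3 = 12726.33531
Terminal value at year 3: TV = D_3×(1+g_2)/(r−g_2) = 13248.11506/0.099 = 133819.34402
P_0 = D_1/(1+r)^1 + D_2/(1+r)^2 + D_3/(1+r)^3 + TV/(1+r)^3
    = 8867.73684 + 8727.71994 + 8589.91384 + 90324.24553 = 116509.61616

116509.62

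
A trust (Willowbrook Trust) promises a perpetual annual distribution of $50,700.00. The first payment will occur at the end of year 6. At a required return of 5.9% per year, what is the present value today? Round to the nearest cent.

Value at end of year 5: C / r = $50,700.00 / 0.059 = $859,322.0339
Discount to today: PV = $859,322.0339 / (1 + 0.059)^5 = $859,322.0339 / 1.331925 = $645,172.94

$645172.94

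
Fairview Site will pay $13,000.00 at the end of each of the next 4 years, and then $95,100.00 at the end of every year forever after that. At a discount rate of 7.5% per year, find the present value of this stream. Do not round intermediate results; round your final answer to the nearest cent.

PV of 4-year annuity: $13,000.00 × [1 − (1+0.075)^−4] / 0.075 = 43541.24151
Perpetuity value at year 4: $95,100.00 / 0.075 = 1268000.00000
PV of perpetuity: 1268000.00000 / (1+0.075)^4 = 949479.07176
Total PV = 43541.24151 + 949479.07176 = 993020.31326

$993020.31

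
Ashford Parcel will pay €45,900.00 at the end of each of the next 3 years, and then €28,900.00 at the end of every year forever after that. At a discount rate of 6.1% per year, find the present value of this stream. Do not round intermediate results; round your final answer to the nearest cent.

PV of 3-year annuity: €45,900.00 × [1 − (1+0.061)^−3] / 0.061 = 122464.60220
Perpetuity value at year 3: €28,900.00 / 0.061 = 473770.49180
PV of perpetuity: 473770.49180 / (1+0.061)^3 = 396663.14967
Total PV = 122464.60220 + 396663.14967 = 519127.75188

€519127.75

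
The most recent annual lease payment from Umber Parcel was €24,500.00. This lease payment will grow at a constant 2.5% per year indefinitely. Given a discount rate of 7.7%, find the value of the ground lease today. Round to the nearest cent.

€482932.69

D₁ = D₀ × (1 + g) = €24,500.00 × 1.025 = €25,112.5000
Growing perpetuity: P = D₁ / (r − g) = €25,112.5000 / (0.077 − 0.025) = €482,932.69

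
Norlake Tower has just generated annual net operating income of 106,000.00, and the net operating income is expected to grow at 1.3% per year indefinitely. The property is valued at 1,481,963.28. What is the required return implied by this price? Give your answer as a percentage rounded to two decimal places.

D₁ = 106,000.00 × 1.013 = 107,378.0000
P = D₁/(r − g) ⇒ r = D₁/P + g = 107,378.0000/1,481,963.28 + 0.013 = 0.072457 + 0.013 = 0.085457

8.55%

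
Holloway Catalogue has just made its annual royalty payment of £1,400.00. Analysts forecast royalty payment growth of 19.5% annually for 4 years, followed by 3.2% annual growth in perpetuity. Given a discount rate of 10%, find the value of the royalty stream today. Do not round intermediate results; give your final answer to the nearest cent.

£36511.83

D_1 = 1673.00000
D_2 = 1999.23500
D_3 = 2389.08583
D_4 = 2854.95756
Terminal value at year 4: TV = D_4×(1+g_2)/(r−g_2) = 2946.31620/0.068 = 43328.17945
P_0 = D_1/(1+r)^1 + D_2/(1+r)^2 + D_3/(1+r)^3 + D_4/(1+r)^4 + TV/(1+r)^4
    = 1520.90909 + 1652.26033 + 1794.95554 + 1949.97443 + 29593.72956 = 36511.82895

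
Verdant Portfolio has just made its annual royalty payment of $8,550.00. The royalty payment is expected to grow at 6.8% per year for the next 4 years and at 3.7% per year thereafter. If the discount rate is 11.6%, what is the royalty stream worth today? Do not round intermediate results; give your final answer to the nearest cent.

D_1 = 9131.40000
D_2 = 9752.33520
D_3 = 10415.49399
D_4 = 11123.74759
Terminal value at year 4: TV = D_4×(1+g_2)/(r−g_2) = 11535.32625/0.079 = 146016.78792
P_0 = D_1/(1+r)^1 + D_2/(1+r)^2 + D_3/(1+r)^3 + D_4/(1+r)^4 + TV/(1+r)^4
    = 8182.25806 + 7830.33299 + 7493.54447 + 7171.24148 + 94133.89136 = 124811.26837

$124811.27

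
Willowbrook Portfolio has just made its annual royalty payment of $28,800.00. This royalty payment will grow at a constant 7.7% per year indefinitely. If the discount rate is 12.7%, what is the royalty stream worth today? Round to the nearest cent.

$620352.00

D₁ = D₀ × (1 + g) = $28,800.00 × 1.077 = $31,017.6000
Growing perpetuity: P = D₁ / (r − g) = $31,017.6000 / (0.127 − 0.077) = $620,352.00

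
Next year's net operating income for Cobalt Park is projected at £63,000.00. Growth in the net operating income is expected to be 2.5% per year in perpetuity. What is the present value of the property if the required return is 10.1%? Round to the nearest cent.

Growing perpetuity: P = D₁ / (r − g) = £63,000.0000 / (0.101 − 0.025) = £828,947.37

£828947.37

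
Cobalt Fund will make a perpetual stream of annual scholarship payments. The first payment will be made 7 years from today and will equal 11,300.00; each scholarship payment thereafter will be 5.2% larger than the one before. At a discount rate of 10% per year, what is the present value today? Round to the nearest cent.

132886.57

Value at end of year 6: C₁ / (r − g) = 11,300.00 / (0.1 − 0.052) = 235,416.6667
Discount to today: PV = 235,416.6667 / (1 + 0.1)^6 = 235,416.6667 / 1.771561 = 132,886.57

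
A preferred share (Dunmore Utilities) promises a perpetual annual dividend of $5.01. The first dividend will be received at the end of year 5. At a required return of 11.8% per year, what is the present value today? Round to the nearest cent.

$27.18

Value at end of year 4: C / r = $5.01 / 0.118 = $42.4576
Discount to today: PV = $42.4576 / (1 + 0.118)^4 = $42.4576 / 1.562310 = $27.18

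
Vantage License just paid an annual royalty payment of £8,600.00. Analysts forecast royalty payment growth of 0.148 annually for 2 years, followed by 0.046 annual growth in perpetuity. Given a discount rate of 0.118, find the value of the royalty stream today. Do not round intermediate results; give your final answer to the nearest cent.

D_1 = 9872.80000
D_2 = 11333.97440
Terminal value at year 2: TV = D_2×(1+g_2)/(r−g_2) = 11855.33722/0.072 = 164657.46142
P_0 = D_1/(1+r)^1 + D_2/(1+r)^2 + TV/(1+r)^2
    = 8830.76923 + 9067.73084 + 131733.97856 = 149632.47863

£149632.48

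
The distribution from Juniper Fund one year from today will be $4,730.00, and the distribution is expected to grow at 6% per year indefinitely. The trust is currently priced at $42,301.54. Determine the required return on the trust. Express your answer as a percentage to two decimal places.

P = D₁/(r − g) ⇒ r = D₁/P + g = $4,730.0000/$42,301.54 + 0.06 = 0.111816 + 0.06 = 0.171816

17.18%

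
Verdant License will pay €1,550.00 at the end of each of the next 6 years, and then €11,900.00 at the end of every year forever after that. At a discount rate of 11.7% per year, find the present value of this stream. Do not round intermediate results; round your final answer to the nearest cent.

PV of 6-year annuity: €1,550.00 × [1 − (1+0.117)^−6] / 0.117 = 6427.19702
Perpetuity value at year 6: €11,900.00 / 0.117 = 101709.40171
PV of perpetuity: 101709.40171 / (1+0.117)^6 = 52365.11492
Total PV = 6427.19702 + 52365.11492 = 58792.31194

€58792.31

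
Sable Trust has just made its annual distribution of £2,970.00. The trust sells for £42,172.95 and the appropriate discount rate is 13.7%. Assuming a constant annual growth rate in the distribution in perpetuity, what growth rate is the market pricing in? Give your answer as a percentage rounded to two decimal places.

6.22%

P = D₀(1+g)/(r−g) ⇒ P(r−g) = D₀(1+g) ⇒ g(P+D₀) = P·r − D₀
g = (P·r − D₀)/(P + D₀) = (£42,172.95×0.137 − £2,970.00) / (£42,172.95 + £2,970.00) = 0.062196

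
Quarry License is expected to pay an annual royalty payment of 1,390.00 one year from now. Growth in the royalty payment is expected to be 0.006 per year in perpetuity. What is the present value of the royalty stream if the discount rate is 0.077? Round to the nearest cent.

19577.46

Growing perpetuity: P = D₁ / (r − g) = 1,390.0000 / (0.077 − 0.006) = 19,577.46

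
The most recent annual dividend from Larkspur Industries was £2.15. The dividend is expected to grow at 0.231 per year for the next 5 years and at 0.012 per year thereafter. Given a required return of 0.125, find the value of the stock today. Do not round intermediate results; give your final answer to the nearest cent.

£44.40

D_1 = 2.64665
D_2 = 3.25803
D_3 = 4.01063
D_4 = 4.93709
D_5 = 6.07755
Terminal value at year 5: TV = D_5×(1+g_2)/(r−g_2) = 6.15048/0.113 = 54.42905
P_0 = D_1/(1+r)^1 + D_2/(1+r)^2 + D_3/(1+r)^3 + D_4/(1+r)^4 + D_5/(1+r)^5 + TV/(1+r)^5
    = 2.35258 + 2.57424 + 2.81679 + 3.08220 + 3.37261 + 30.20426 = 44.40268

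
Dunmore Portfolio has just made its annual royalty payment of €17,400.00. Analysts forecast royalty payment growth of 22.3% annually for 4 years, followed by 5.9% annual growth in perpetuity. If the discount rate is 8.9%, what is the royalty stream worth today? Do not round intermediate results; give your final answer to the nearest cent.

€1070864.39

D_1 = 21280.20000
D_2 = 26025.68460
D_3 = 31829.41227
D_4 = 38927.37120
Terminal value at year 4: TV = D_4×(1+g_2)/(r−g_2) = 41224.08610/0.03 = 1374136.20340
P_0 = D_1/(1+r)^1 + D_2/(1+r)^2 + D_3/(1+r)^3 + D_4/(1+r)^4 + TV/(1+r)^4
    = 19541.04683 + 21945.54663 + 24645.91692 + 27678.56418 + 977053.31550 = 1070864.39005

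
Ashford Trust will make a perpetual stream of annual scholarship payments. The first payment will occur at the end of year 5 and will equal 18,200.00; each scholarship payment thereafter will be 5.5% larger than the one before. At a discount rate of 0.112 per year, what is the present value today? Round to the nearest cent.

208822.54

Value at end of year 4: C₁ / (r − g) = 18,200.00 / (0.112 − 0.055) = 319,298.2456
Discount to today: PV = 319,298.2456 / (1 + 0.112)^4 = 319,298.2456 / 1.529041 = 208,822.54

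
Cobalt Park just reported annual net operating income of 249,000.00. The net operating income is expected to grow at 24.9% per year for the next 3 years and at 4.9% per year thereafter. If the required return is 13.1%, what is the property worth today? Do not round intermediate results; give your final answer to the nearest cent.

D_1 = 311001.00000
D_2 = 388440.24900
D_3 = 485161.87100
Terminal value at year 3: TV = D_3×(1+g_2)/(r−g_2) = 508934.80268/0.082 = 6206521.98390
P_0 = D_1/(1+r)^1 + D_2/(1+r)^2 + D_3/(1+r)^3 + TV/(1+r)^3
    = 274978.77984 + 303667.98941 + 335350.41448 + 4290031.52176 = 5204028.70549

5204028.71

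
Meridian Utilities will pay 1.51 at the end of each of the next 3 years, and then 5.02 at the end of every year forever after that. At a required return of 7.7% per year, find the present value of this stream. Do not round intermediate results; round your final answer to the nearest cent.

PV of 3-year annuity: 1.51 × [1 − (1+0.077)^−3] / 0.077 = 3.91258
Perpetuity value at year 3: 5.02 / 0.077 = 65.19481
PV of perpetuity: 65.19481 / (1+0.077)^3 = 52.18743
Total PV = 3.91258 + 52.18743 = 56.10000

56.10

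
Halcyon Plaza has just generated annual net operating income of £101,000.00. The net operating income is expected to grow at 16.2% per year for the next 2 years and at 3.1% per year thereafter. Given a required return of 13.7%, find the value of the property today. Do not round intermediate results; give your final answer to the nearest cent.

D_1 = 117362.00000
D_2 = 136374.64400
Terminal value at year 2: TV = D_2×(1+g_2)/(r−g_2) = 140602.25796/0.106 = 1326436.39589
P_0 = D_1/(1+r)^1 + D_2/(1+r)^2 + TV/(1+r)^2
    = 103220.75638 + 105490.34205 + 1026042.85521 = 1234753.95364

£1234753.95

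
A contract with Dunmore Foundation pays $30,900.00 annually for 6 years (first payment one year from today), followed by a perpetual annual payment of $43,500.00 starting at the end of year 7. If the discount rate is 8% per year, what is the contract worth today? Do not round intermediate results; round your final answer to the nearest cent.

PV of 6-year annuity: $30,900.00 × [1 − (1+0.08)^−6] / 0.08 = 142846.98162
Perpetuity value at year 6: $43,500.00 / 0.08 = 543750.00000
PV of perpetuity: 543750.00000 / (1+0.08)^6 = 342654.73462
Total PV = 142846.98162 + 342654.73462 = 485501.71623

$485501.72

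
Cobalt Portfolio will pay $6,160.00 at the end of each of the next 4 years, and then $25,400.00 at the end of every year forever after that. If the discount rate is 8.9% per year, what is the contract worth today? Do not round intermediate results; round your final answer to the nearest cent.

$222923.99

PV of 4-year annuity: $6,160.00 × [1 − (1+0.089)^−4] / 0.089 = 20000.55722
Perpetuity value at year 4: $25,400.00 / 0.089 = 285393.25843
PV of perpetuity: 285393.25843 / (1+0.089)^4 = 202923.42832
Total PV = 20000.55722 + 202923.42832 = 222923.98554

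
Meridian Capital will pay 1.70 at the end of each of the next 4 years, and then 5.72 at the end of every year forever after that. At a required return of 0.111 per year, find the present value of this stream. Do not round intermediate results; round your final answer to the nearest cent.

39.09

PV of 4-year annuity: 1.70 × [1 − (1+0.111)^−4] / 0.111 = 5.26292
Perpetuity value at year 4: 5.72 / 0.111 = 51.53153
PV of perpetuity: 51.53153 / (1+0.111)^4 = 33.82337
Total PV = 5.26292 + 33.82337 = 39.08628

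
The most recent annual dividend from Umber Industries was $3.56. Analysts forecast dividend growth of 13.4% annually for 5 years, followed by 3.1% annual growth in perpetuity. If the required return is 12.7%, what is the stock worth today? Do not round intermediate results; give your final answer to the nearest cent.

$57.57

D_1 = 4.03704
D_2 = 4.57800
D_3 = 5.19146
D_4 = 5.88711
D_5 = 6.67598
Terminal value at year 5: TV = D_5×(1+g_2)/(r−g_2) = 6.88294/0.096 = 71.69728
P_0 = D_1/(1+r)^1 + D_2/(1+r)^2 + D_3/(1+r)^3 + D_4/(1+r)^4 + D_5/(1+r)^5 + TV/(1+r)^5
    = 3.58211 + 3.60436 + 3.62675 + 3.64927 + 3.67194 + 39.43512 = 57.56955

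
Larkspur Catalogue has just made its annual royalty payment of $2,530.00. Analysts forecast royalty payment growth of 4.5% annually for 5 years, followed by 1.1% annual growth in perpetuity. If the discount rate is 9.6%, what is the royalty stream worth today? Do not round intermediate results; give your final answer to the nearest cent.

$34702.61

D_1 = 2643.85000
D_2 = 2762.82325
D_3 = 2887.15030
D_4 = 3017.07206
D_5 = 3152.84030
Terminal value at year 5: TV = D_5×(1+g_2)/(r−g_2) = 3187.52155/0.085 = 37500.25348
P_0 = D_1/(1+r)^1 + D_2/(1+r)^2 + D_3/(1+r)^3 + D_4/(1+r)^4 + D_5/(1+r)^5 + TV/(1+r)^5
    = 2412.27190 + 2300.02202 + 2192.99545 + 2090.94913 + 1993.65131 + 23712.72324 = 34702.61304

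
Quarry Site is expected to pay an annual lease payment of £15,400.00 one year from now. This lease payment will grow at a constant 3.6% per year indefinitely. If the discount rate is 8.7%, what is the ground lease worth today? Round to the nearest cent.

£301960.78

Growing perpetuity: P = D₁ / (r − g) = £15,400.0000 / (0.087 − 0.036) = £301,960.78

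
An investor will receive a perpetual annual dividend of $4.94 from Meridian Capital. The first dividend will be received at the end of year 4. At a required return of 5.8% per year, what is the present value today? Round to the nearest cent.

$71.92

Value at end of year 3: C / r = $4.94 / 0.058 = $85.1724
Discount to today: PV = $85.1724 / (1 + 0.058)^3 = $85.1724 / 1.184287 = $71.92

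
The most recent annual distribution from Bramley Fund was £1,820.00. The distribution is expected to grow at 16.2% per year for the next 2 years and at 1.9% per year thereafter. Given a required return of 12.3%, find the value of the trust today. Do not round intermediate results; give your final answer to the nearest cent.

D_1 = 2114.84000
D_2 = 2457.44408
Terminal value at year 2: TV = D_2×(1+g_2)/(r−g_2) = 2504.13552/0.104 = 24078.22613
P_0 = D_1/(1+r)^1 + D_2/(1+r)^2 + TV/(1+r)^2
    = 1883.20570 + 1948.60643 + 19092.59571 = 22924.40784

£22924.41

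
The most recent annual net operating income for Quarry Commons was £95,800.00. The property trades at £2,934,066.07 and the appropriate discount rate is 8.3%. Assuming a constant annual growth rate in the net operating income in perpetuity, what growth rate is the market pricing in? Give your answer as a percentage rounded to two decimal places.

4.88%

P = D₀(1+g)/(r−g) ⇒ P(r−g) = D₀(1+g) ⇒ g(P+D₀) = P·r − D₀
g = (P·r − D₀)/(P + D₀) = (£2,934,066.07×0.083 − £95,800.00) / (£2,934,066.07 + £95,800.00) = 0.048757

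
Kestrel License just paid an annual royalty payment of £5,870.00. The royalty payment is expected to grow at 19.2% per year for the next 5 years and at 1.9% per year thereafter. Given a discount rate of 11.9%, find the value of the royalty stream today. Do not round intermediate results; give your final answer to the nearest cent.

D_1 = 6997.04000
D_2 = 8340.47168
D_3 = 9941.84224
D_4 = 11850.67595
D_5 = 14126.00574
Terminal value at year 5: TV = D_5×(1+g_2)/(r−g_2) = 14394.39985/0.1 = 143943.99845
P_0 = D_1/(1+r)^1 + D_2/(1+r)^2 + D_3/(1+r)^3 + D_4/(1+r)^4 + D_5/(1+r)^5 + TV/(1+r)^5
    = 6252.94013 + 6660.86205 + 7095.39549 + 7558.27652 + 8051.35444 + 82043.30172 = 117662.13035

£117662.13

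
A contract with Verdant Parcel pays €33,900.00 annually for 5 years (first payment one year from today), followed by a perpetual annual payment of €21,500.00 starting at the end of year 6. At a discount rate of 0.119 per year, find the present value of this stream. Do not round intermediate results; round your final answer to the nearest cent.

€225482.45

PV of 5-year annuity: €33,900.00 × [1 − (1+0.119)^−5] / 0.119 = 122505.25308
Perpetuity value at year 5: €21,500.00 / 0.119 = 180672.26891
PV of perpetuity: 180672.26891 / (1+0.119)^5 = 102977.19690
Total PV = 122505.25308 + 102977.19690 = 225482.44997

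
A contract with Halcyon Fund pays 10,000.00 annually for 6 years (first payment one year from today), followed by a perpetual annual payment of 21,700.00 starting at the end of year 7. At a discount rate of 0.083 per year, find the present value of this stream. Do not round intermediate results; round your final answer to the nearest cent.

207846.84

PV of 6-year annuity: 10,000.00 × [1 − (1+0.083)^−6] / 0.083 = 45811.06519
Perpetuity value at year 6: 21,700.00 / 0.083 = 261445.78313
PV of perpetuity: 261445.78313 / (1+0.083)^6 = 162035.77167
Total PV = 45811.06519 + 162035.77167 = 207846.83686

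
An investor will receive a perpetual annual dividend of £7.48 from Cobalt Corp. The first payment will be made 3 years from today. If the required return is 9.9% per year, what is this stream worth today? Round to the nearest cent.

Value at end of year 2: C / r = £7.48 / 0.099 = £75.5556
Discount to today: PV = £75.5556 / (1 + 0.099)^2 = £75.5556 / 1.207801 = £62.56

£62.56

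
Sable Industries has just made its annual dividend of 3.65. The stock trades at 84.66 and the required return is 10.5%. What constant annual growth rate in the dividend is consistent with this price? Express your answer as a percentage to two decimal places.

5.93%

P = D₀(1+g)/(r−g) ⇒ P(r−g) = D₀(1+g) ⇒ g(P+D₀) = P·r − D₀
g = (P·r − D₀)/(P + D₀) = (84.66×0.105 − 3.65) / (84.66 + 3.65) = 0.059329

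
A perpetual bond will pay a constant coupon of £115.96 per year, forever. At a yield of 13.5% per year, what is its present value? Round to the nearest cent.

Level perpetuity: PV = C / r = £115.96 / 0.135 = £858.96

£858.96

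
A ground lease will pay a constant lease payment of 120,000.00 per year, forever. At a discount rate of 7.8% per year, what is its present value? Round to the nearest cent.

1538461.54

Level perpetuity: PV = C / r = 120,000.00 / 0.078 = 1,538,461.54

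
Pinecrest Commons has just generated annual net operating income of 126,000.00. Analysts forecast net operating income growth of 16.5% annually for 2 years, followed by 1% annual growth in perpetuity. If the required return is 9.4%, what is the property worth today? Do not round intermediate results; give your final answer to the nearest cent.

1995089.12

D_1 = 146790.00000
D_2 = 171010.35000
Terminal value at year 2: TV = D_2×(1+g_2)/(r−g_2) = 172720.45350/0.084 = 2056195.87500
P_0 = D_1/(1+r)^1 + D_2/(1+r)^2 + TV/(1+r)^2
    = 134177.33090 + 142885.36608 + 1718026.42551 = 1995089.12249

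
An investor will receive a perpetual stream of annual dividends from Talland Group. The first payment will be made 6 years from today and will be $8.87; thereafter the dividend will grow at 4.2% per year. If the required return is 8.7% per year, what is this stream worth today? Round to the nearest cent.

Value at end of year 5: C₁ / (r − g) = $8.87 / (0.087 − 0.042) = $197.1111
Discount to today: PV = $197.1111 / (1 + 0.087)^5 = $197.1111 / 1.517566 = $129.89

$129.89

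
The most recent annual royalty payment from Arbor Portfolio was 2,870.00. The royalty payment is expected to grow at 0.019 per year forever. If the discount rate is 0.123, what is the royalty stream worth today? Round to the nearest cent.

D₁ = D₀ × (1 + g) = 2,870.00 × 1.019 = 2,924.5300
Growing perpetuity: P = D₁ / (r − g) = 2,924.5300 / (0.123 − 0.019) = 28,120.48

28120.48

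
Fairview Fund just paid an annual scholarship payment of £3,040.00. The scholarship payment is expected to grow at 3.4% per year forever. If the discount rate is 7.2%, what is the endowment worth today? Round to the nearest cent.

D₁ = D₀ × (1 + g) = £3,040.00 × 1.034 = £3,143.3600
Growing perpetuity: P = D₁ / (r − g) = £3,143.3600 / (0.072 − 0.034) = £82,720.00

£82720.00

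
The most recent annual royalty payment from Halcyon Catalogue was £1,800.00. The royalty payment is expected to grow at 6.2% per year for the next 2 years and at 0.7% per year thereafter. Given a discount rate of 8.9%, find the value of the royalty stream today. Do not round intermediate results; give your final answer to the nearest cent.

D_1 = 1911.60000
D_2 = 2030.11920
Terminal value at year 2: TV = D_2×(1+g_2)/(r−g_2) = 2044.33003/0.082 = 24930.85408
P_0 = D_1/(1+r)^1 + D_2/(1+r)^2 + TV/(1+r)^2
    = 1755.37190 + 1711.85028 + 21022.35653 = 24489.57871

£24489.58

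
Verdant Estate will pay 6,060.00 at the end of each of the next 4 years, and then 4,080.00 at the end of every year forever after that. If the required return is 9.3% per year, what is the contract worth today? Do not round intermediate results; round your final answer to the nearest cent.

50243.60

PV of 4-year annuity: 6,060.00 × [1 − (1+0.093)^−4] / 0.093 = 19504.11622
Perpetuity value at year 4: 4,080.00 / 0.093 = 43870.96774
PV of perpetuity: 43870.96774 / (1+0.093)^4 = 30739.48355
Total PV = 19504.11622 + 30739.48355 = 50243.59978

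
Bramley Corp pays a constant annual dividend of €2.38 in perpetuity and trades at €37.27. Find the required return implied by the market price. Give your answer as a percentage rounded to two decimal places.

P = C/r ⇒ r = C/P = €2.38/€37.27 = 0.063858

6.39%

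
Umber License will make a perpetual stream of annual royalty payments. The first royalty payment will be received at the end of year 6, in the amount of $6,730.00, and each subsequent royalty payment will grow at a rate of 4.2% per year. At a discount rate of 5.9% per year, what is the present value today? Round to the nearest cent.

$297225.69

Value at end of year 5: C₁ / (r − g) = $6,730.00 / (0.059 − 0.042) = $395,882.3529
Discount to today: PV = $395,882.3529 / (1 + 0.059)^5 = $395,882.3529 / 1.331925 = $297,225.69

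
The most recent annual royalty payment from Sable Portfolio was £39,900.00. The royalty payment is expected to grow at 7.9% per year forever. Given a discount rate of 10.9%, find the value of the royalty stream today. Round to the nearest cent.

£1435070.00

D₁ = D₀ × (1 + g) = £39,900.00 × 1.079 = £43,052.1000
Growing perpetuity: P = D₁ / (r − g) = £43,052.1000 / (0.109 − 0.079) = £1,435,070.00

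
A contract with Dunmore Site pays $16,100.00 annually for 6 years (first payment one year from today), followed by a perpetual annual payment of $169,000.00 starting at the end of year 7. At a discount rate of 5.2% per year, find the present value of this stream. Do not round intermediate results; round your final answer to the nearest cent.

$2478865.87

PV of 6-year annuity: $16,100.00 × [1 − (1+0.052)^−6] / 0.052 = 81198.55806
Perpetuity value at year 6: $169,000.00 / 0.052 = 3250000.00000
PV of perpetuity: 3250000.00000 / (1+0.052)^6 = 2397667.30980
Total PV = 81198.55806 + 2397667.30980 = 2478865.86786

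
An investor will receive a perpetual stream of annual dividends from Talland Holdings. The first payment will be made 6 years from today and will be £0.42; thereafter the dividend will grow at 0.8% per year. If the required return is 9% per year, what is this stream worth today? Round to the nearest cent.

Value at end of year 5: C₁ / (r − g) = £0.42 / (0.09 − 0.008) = £5.1220
Discount to today: PV = £5.1220 / (1 + 0.09)^5 = £5.1220 / 1.538624 = £3.33

£3.33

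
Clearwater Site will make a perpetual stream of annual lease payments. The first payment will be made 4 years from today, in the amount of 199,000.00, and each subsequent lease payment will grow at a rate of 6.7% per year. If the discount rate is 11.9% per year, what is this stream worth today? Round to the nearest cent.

2731237.54

Value at end of year 3: C₁ / (r − g) = 199,000.00 / (0.119 − 0.067) = 3,826,923.0769
Discount to today: PV = 3,826,923.0769 / (1 + 0.119)^3 = 3,826,923.0769 / 1.401168 = 2,731,237.54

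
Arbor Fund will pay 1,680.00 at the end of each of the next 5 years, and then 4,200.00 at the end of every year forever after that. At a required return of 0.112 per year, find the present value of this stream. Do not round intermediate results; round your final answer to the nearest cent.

PV of 5-year annuity: 1,680.00 × [1 − (1+0.112)^−5] / 0.112 = 6177.99453
Perpetuity value at year 5: 4,200.00 / 0.112 = 37500.00000
PV of perpetuity: 37500.00000 / (1+0.112)^5 = 22055.01368
Total PV = 6177.99453 + 22055.01368 = 28233.00821

28233.01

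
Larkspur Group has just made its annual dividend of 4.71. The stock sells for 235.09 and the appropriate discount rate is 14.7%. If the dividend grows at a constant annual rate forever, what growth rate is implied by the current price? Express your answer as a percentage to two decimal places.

P = D₀(1+g)/(r−g) ⇒ P(r−g) = D₀(1+g) ⇒ g(P+D₀) = P·r − D₀
g = (P·r − D₀)/(P + D₀) = (235.09×0.147 − 4.71) / (235.09 + 4.71) = 0.124471

12.45%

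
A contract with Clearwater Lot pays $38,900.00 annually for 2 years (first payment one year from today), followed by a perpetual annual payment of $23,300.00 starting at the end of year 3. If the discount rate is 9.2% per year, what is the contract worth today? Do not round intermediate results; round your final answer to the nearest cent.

PV of 2-year annuity: $38,900.00 × [1 − (1+0.092)^−2] / 0.092 = 68244.24050
Perpetuity value at year 2: $23,300.00 / 0.092 = 253260.86957
PV of perpetuity: 253260.86957 / (1+0.092)^2 = 212384.49929
Total PV = 68244.24050 + 212384.49929 = 280628.73979

$280628.74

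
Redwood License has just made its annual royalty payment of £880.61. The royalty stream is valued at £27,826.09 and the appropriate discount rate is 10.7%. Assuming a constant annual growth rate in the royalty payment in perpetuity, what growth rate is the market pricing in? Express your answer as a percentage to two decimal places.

7.30%

P = D₀(1+g)/(r−g) ⇒ P(r−g) = D₀(1+g) ⇒ g(P+D₀) = P·r − D₀
g = (P·r − D₀)/(P + D₀) = (£27,826.09×0.107 − £880.61) / (£27,826.09 + £880.61) = 0.073042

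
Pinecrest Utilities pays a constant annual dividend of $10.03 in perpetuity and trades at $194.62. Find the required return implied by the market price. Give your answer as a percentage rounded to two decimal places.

5.15%

P = C/r ⇒ r = C/P = $10.03/$194.62 = 0.051536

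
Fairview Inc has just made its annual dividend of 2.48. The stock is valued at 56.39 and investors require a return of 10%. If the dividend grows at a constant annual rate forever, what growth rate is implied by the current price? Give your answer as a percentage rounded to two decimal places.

P = D₀(1+g)/(r−g) ⇒ P(r−g) = D₀(1+g) ⇒ g(P+D₀) = P·r − D₀
g = (P·r − D₀)/(P + D₀) = (56.39×0.1 − 2.48) / (56.39 + 2.48) = 0.053661

5.37%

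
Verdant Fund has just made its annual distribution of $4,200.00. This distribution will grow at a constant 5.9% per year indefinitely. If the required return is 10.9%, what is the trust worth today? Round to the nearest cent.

$88956.00

D₁ = D₀ × (1 + g) = $4,200.00 × 1.059 = $4,447.8000
Growing perpetuity: P = D₁ / (r − g) = $4,447.8000 / (0.109 − 0.059) = $88,956.00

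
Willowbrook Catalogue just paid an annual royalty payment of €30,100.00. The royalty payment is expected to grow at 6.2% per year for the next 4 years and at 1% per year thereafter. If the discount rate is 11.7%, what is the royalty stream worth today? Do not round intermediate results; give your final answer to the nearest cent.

D_1 = 31966.20000
D_2 = 33948.10440
D_3 = 36052.88687
D_4 = 38288.16586
Terminal value at year 4: TV = D_4×(1+g_2)/(r−g_2) = 38671.04752/0.107 = 361411.65904
P_0 = D_1/(1+r)^1 + D_2/(1+r)^2 + D_3/(1+r)^3 + D_4/(1+r)^4 + TV/(1+r)^4
    = 28617.90510 + 27208.78713 + 25869.05276 + 24595.28561 + 232161.10716 = 338452.13775

€338452.14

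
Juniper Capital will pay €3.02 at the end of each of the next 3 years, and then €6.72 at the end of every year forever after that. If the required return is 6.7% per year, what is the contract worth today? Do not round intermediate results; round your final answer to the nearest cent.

PV of 3-year annuity: €3.02 × [1 − (1+0.067)^−3] / 0.067 = 7.96908
Perpetuity value at year 3: €6.72 / 0.067 = 100.29851
PV of perpetuity: 100.29851 / (1+0.067)^3 = 82.56599
Total PV = 7.96908 + 82.56599 = 90.53507

€90.54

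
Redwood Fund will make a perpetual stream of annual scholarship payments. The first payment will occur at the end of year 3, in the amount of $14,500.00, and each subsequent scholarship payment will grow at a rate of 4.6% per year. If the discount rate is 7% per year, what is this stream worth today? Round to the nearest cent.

Value at end of year 2: C₁ / (r − g) = $14,500.00 / (0.07 − 0.046) = $604,166.6667
Discount to today: PV = $604,166.6667 / (1 + 0.07)^2 = $604,166.6667 / 1.144900 = $527,702.56

$527702.56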